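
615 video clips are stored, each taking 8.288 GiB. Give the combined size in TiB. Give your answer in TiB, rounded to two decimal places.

4.98 TiB

Total = 615 × 8.288 GiB = 5097.12 GiB
= 5097.12 × 1,073,741,824 bytes = 5,472,990,925,946.88 bytes
1 TiB = 1,099,511,627,776 bytes
5,472,990,925,946.88 / 1,099,511,627,776 = 4.98 TiB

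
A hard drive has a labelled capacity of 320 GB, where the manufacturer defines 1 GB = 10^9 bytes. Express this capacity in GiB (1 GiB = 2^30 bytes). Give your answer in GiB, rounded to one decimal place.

320 GB × 1,000,000,000 bytes/GB = 320,000,000,000 bytes
1 GiB = 1,073,741,824 bytes
320,000,000,000 / 1,073,741,824 = 298.0 GiB

298.0 GiB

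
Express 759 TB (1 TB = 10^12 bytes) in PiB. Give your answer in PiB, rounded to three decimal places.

759 TB = 759 × 10^12 bytes = 759,000,000,000,000 bytes
1 PiB = 2^50 bytes = 1,125,899,906,842,624 bytes
759,000,000,000,000 / 1,125,899,906,842,624 = 0.674 PiB

0.674 PiB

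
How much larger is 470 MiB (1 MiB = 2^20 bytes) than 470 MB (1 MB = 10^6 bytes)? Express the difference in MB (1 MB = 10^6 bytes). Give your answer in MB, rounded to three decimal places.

22.831 MB

470 MiB = 470 × 1,048,576 = 492,830,720 bytes
470 MB = 470 × 1,000,000 = 470,000,000 bytes
difference = 22,830,720 bytes
22,830,720 / 1,000,000 = 22.831 MB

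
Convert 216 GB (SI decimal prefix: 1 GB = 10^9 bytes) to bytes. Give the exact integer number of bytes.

216 × 1,000,000,000 = 216,000,000,000 bytes  (1 GB = 10^9 bytes)

216,000,000,000 bytes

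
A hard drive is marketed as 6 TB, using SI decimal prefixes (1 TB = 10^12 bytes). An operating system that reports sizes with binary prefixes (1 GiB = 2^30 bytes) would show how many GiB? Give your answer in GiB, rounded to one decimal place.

5,587.9 GiB

6 TB × 1,000,000,000,000 bytes/TB = 6,000,000,000,000 bytes
1 GiB = 1,073,741,824 bytes
6,000,000,000,000 / 1,073,741,824 = 5,587.9 GiB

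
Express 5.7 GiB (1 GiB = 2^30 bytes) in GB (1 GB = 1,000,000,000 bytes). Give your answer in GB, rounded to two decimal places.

6.12 GB

5.7 GiB = 5.7 × 2^30 bytes = 6,120,328,396.8 bytes
1 GB = 10^9 bytes = 1,000,000,000 bytes
6,120,328,396.8 / 1,000,000,000 = 6.12 GB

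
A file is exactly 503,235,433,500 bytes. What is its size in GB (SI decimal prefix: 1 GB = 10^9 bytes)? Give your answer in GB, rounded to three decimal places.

503.235 GB

503,235,433,500 bytes given.
1 GB = 10^9 bytes = 1,000,000,000 bytes
503,235,433,500 / 1,000,000,000 = 503.235 GB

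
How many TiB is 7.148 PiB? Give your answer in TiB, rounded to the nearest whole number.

7,320 TiB

7.148 PiB = 7.148 × 2^50 bytes = 8,047,932,534,111,076.352 bytes
1 TiB = 1,099,511,627,776 bytes
8,047,932,534,111,076.352 / 1,099,511,627,776 = 7,320 TiB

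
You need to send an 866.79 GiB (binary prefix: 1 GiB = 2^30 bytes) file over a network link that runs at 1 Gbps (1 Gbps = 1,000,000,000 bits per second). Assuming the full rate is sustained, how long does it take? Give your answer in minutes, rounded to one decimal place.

124.1 minutes

866.79 GiB = 930,708,675,624.96 bytes = 7,445,669,404,999.68 bits
1 Gbps = 1,000,000,000 bits/s
time = 7,445,669,404,999.68 / 1,000,000,000 = 7,445.67 s
7,445.67 s / 60 = 124.1 minutes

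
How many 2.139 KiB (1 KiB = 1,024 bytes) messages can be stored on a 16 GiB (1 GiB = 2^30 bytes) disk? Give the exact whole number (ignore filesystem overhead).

Capacity: 16 GiB = 17,179,869,184 bytes
Per item: 2.139 KiB = 2,190.336 bytes
⌊17,179,869,184 / 2,190.336⌋ = 7,843,485

7,843,485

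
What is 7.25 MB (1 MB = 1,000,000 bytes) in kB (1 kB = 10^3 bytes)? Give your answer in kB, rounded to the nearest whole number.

7.25 MB × 1,000,000 bytes/MB = 7,250,000 bytes
1 kB = 10^3 bytes = 1,000 bytes
7,250,000 / 1,000 = 7,250 kB

7,250 kB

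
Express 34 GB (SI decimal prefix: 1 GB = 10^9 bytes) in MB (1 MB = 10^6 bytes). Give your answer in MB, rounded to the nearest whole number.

34,000 MB

34 GB = 34 × 10^9 bytes = 34,000,000,000 bytes
1 MB = 1,000,000 bytes
34,000,000,000 / 1,000,000 = 34,000 MB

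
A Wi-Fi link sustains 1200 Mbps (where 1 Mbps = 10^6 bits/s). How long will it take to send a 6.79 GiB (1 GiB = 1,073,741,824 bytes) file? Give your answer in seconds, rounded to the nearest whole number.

6.79 GiB = 7,290,706,984.96 bytes = 58,325,655,879.68 bits
1200 Mbps = 1,200,000,000 bits/s
time = 58,325,655,879.68 / 1,200,000,000 = 49 s

49 seconds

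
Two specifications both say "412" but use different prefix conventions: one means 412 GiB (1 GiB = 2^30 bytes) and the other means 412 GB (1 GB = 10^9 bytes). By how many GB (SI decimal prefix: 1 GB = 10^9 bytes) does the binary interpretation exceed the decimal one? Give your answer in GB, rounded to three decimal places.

412 GiB = 412 × 1,073,741,824 = 442,381,631,488 bytes
412 GB = 412 × 1,000,000,000 = 412,000,000,000 bytes
difference = 30,381,631,488 bytes
30,381,631,488 / 1,000,000,000 = 30.382 GB

30.382 GB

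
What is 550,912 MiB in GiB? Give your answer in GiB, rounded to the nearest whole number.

550,912 MiB = 550,912 × 2^20 bytes = 577,673,101,312 bytes
1 GiB = 2^30 bytes = 1,073,741,824 bytes
577,673,101,312 / 1,073,741,824 = 538 GiB

538 GiB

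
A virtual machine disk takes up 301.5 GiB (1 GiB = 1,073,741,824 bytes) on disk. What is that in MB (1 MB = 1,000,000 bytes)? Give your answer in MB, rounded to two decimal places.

301.5 GiB = 301.5 × 2^30 bytes = 323,733,159,936 bytes
1 MB = 1,000,000 bytes
323,733,159,936 / 1,000,000 = 323,733.16 MB

323,733.16 MB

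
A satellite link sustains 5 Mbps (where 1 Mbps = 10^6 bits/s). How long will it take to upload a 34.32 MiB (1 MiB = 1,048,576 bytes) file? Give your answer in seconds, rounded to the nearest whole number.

34.32 MiB = 35,987,128.32 bytes = 287,897,026.56 bits
5 Mbps = 5,000,000 bits/s
time = 287,897,026.56 / 5,000,000 = 58 s

58 seconds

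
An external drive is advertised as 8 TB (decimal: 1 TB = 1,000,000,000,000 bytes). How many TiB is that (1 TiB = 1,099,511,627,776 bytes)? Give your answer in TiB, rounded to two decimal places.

8 TB = 8 × 10^12 bytes = 8,000,000,000,000 bytes
1 TiB = 1,099,511,627,776 bytes
8,000,000,000,000 / 1,099,511,627,776 = 7.28 TiB

7.28 TiB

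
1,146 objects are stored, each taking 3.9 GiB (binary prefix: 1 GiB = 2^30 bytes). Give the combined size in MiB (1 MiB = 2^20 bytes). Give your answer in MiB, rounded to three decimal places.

4,576,665.600 MiB

Total = 1,146 × 3.9 GiB = 4469.4 GiB
= 4469.4 × 1,073,741,824 bytes = 4,798,981,708,185.6 bytes
1 MiB = 1,048,576 bytes
4,798,981,708,185.6 / 1,048,576 = 4,576,665.600 MiB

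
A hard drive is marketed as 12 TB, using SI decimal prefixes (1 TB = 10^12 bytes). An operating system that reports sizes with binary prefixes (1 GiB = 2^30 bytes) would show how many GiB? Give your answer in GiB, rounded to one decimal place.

12 TB × 1,000,000,000,000 bytes/TB = 12,000,000,000,000 bytes
1 GiB = 1,073,741,824 bytes
12,000,000,000,000 / 1,073,741,824 = 11,175.9 GiB

11,175.9 GiB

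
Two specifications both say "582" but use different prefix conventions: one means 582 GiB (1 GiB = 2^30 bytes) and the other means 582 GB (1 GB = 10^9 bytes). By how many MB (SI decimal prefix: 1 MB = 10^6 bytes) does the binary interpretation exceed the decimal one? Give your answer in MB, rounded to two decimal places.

42,917.74 MB

582 GiB = 582 × 1,073,741,824 = 624,917,741,568 bytes
582 GB = 582 × 1,000,000,000 = 582,000,000,000 bytes
difference = 42,917,741,568 bytes
42,917,741,568 / 1,000,000 = 42,917.74 MB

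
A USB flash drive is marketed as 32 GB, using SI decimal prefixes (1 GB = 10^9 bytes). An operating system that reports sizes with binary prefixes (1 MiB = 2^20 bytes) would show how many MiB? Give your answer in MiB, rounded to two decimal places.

30,517.58 MiB

32 GB = 32 × 10^9 bytes = 32,000,000,000 bytes
1 MiB = 1,048,576 bytes
32,000,000,000 / 1,048,576 = 30,517.58 MiB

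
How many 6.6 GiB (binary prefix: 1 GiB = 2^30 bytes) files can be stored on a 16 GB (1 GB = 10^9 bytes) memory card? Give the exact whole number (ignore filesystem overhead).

2

Capacity: 16 GB = 16,000,000,000 bytes
Per item: 6.6 GiB = 7,086,696,038.4 bytes
⌊16,000,000,000 / 7,086,696,038.4⌋ = 2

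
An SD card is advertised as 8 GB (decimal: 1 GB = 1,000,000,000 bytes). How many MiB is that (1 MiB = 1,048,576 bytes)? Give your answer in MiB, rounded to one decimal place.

8 GB × 1,000,000,000 bytes/GB = 8,000,000,000 bytes
1 MiB = 2^20 bytes = 1,048,576 bytes
8,000,000,000 / 1,048,576 = 7,629.4 MiB

7,629.4 MiB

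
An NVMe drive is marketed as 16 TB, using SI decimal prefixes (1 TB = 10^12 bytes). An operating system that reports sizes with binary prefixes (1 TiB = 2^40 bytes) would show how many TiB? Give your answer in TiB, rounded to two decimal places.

14.55 TiB

16 TB = 16 × 10^12 bytes = 16,000,000,000,000 bytes
1 TiB = 2^40 bytes = 1,099,511,627,776 bytes
16,000,000,000,000 / 1,099,511,627,776 = 14.55 TiB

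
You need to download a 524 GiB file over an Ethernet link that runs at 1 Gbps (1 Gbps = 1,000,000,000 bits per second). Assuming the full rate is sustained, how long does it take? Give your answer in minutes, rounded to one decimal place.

524 GiB = 562,640,715,776 bytes = 4,501,125,726,208 bits
1 Gbps = 1,000,000,000 bits/s
time = 4,501,125,726,208 / 1,000,000,000 = 4,501.13 s
4,501.13 s / 60 = 75.0 minutes

75.0 minutes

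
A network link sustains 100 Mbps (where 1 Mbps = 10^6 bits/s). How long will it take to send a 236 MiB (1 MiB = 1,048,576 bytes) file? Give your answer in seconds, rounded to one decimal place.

19.8 seconds

236 MiB = 247,463,936 bytes = 1,979,711,488 bits
100 Mbps = 100,000,000 bits/s
time = 1,979,711,488 / 100,000,000 = 19.8 s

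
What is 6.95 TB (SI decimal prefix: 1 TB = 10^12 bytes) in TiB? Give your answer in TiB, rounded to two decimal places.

6.95 TB = 6.95 × 10^12 bytes = 6,950,000,000,000 bytes
1 TiB = 1,099,511,627,776 bytes
6,950,000,000,000 / 1,099,511,627,776 = 6.32 TiB

6.32 TiB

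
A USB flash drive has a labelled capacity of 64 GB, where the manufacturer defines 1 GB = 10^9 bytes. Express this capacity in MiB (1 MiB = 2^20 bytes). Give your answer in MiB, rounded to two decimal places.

61,035.16 MiB

64 GB = 64 × 10^9 bytes = 64,000,000,000 bytes
1 MiB = 2^20 bytes = 1,048,576 bytes
64,000,000,000 / 1,048,576 = 61,035.16 MiB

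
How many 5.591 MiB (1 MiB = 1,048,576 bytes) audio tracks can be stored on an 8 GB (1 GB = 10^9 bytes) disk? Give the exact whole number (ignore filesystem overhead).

1,364

Capacity: 8 GB = 8,000,000,000 bytes
Per item: 5.591 MiB = 5,862,588.416 bytes
⌊8,000,000,000 / 5,862,588.416⌋ = 1,364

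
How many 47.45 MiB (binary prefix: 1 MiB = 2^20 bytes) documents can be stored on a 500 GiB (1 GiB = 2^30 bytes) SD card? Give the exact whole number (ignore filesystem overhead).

Capacity: 500 GiB = 536,870,912,000 bytes
Per item: 47.45 MiB = 49,754,931.2 bytes
⌊536,870,912,000 / 49,754,931.2⌋ = 10,790

10,790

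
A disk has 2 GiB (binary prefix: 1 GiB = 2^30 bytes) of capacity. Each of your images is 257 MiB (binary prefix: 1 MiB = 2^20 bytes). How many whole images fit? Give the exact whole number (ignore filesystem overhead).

7

Capacity: 2 GiB = 2,147,483,648 bytes
Per item: 257 MiB = 269,484,032 bytes
⌊2,147,483,648 / 269,484,032⌋ = 7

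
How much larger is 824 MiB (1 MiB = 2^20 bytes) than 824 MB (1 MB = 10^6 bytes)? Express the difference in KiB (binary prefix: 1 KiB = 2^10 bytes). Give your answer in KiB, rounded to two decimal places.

39,088.50 KiB

824 MiB = 824 × 1,048,576 = 864,026,624 bytes
824 MB = 824 × 1,000,000 = 824,000,000 bytes
difference = 40,026,624 bytes
40,026,624 / 1,024 = 39,088.50 KiB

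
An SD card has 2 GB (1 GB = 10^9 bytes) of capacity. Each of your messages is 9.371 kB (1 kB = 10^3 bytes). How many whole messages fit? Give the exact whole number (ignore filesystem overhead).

Capacity: 2 GB = 2,000,000,000 bytes
Per item: 9.371 kB = 9,371 bytes
⌊2,000,000,000 / 9,371⌋ = 213,424

213,424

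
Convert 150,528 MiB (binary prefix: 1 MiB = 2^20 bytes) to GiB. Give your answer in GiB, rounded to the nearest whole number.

150,528 MiB × 1,048,576 bytes/MiB = 157,840,048,128 bytes
1 GiB = 2^30 bytes = 1,073,741,824 bytes
157,840,048,128 / 1,073,741,824 = 147 GiB

147 GiB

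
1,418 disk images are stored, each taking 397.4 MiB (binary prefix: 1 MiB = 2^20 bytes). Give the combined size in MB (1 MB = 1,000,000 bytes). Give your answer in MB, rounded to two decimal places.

Total = 1,418 × 397.4 MiB = 563513.2 MiB
= 563513.2 × 1,048,576 bytes = 590,886,417,203.2 bytes
1 MB = 1,000,000 bytes
590,886,417,203.2 / 1,000,000 = 590,886.42 MB

590,886.42 MB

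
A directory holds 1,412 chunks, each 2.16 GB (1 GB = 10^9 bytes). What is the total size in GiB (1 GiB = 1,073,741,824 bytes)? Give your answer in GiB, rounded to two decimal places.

2,840.46 GiB

Total = 1,412 × 2.16 GB = 3049.92 GB
= 3049.92 × 1,000,000,000 bytes = 3,049,920,000,000 bytes
1 GiB = 1,073,741,824 bytes
3,049,920,000,000 / 1,073,741,824 = 2,840.46 GiB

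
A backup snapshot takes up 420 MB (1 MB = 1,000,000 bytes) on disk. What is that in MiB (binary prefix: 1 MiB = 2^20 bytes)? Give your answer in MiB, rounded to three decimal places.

400.543 MiB

420 MB × 1,000,000 bytes/MB = 420,000,000 bytes
1 MiB = 1,048,576 bytes
420,000,000 / 1,048,576 = 400.543 MiB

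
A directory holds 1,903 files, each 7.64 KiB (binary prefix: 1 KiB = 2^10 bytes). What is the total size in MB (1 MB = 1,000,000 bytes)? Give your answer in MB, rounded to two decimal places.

Total = 1,903 × 7.64 KiB = 14538.92 KiB
= 14538.92 × 1,024 bytes = 14,887,854.08 bytes
1 MB = 1,000,000 bytes
14,887,854.08 / 1,000,000 = 14.89 MB

14.89 MB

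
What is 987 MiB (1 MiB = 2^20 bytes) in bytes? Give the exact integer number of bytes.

987 × 1,048,576 = 1,034,944,512 bytes  (1 MiB = 2^20 bytes)

1,034,944,512 bytes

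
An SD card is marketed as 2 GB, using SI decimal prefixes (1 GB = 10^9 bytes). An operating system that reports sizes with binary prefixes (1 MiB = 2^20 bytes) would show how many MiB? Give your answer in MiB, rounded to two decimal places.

2 GB = 2 × 10^9 bytes = 2,000,000,000 bytes
1 MiB = 1,048,576 bytes
2,000,000,000 / 1,048,576 = 1,907.35 MiB

1,907.35 MiB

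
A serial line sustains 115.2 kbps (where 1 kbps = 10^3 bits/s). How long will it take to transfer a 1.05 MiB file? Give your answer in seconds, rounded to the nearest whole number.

1.05 MiB = 1,101,004.8 bytes = 8,808,038.4 bits
115.2 kbps = 115,200 bits/s
time = 8,808,038.4 / 115,200 = 76 s

76 seconds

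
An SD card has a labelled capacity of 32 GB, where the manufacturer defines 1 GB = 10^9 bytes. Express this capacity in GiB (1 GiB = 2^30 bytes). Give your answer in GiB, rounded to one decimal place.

29.8 GiB

32 GB × 1,000,000,000 bytes/GB = 32,000,000,000 bytes
1 GiB = 2^30 bytes = 1,073,741,824 bytes
32,000,000,000 / 1,073,741,824 = 29.8 GiB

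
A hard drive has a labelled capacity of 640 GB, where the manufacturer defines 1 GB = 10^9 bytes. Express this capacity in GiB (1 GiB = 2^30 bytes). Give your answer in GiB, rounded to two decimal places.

596.05 GiB

640 GB = 640 × 10^9 bytes = 640,000,000,000 bytes
1 GiB = 2^30 bytes = 1,073,741,824 bytes
640,000,000,000 / 1,073,741,824 = 596.05 GiB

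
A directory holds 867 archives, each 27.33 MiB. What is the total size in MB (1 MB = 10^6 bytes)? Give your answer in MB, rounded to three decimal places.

24,846.124 MB

Total = 867 × 27.33 MiB = 23695.11 MiB
= 23695.11 × 1,048,576 bytes = 24,846,123,663.36 bytes
1 MB = 1,000,000 bytes
24,846,123,663.36 / 1,000,000 = 24,846.124 MB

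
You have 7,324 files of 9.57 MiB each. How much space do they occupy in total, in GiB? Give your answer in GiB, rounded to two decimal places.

68.45 GiB

Total = 7,324 × 9.57 MiB = 70090.68 MiB
= 70090.68 × 1,048,576 bytes = 73,495,404,871.68 bytes
1 GiB = 1,073,741,824 bytes
73,495,404,871.68 / 1,073,741,824 = 68.45 GiB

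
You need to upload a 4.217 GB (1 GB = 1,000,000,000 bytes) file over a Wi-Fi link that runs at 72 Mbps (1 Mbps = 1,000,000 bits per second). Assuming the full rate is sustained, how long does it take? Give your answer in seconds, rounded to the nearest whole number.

4.217 GB = 4,217,000,000 bytes = 33,736,000,000 bits
72 Mbps = 72,000,000 bits/s
time = 33,736,000,000 / 72,000,000 = 469 s

469 seconds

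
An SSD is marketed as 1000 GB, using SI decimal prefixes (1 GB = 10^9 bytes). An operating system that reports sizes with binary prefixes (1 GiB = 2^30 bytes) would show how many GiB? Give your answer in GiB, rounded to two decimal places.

931.32 GiB

1000 GB × 1,000,000,000 bytes/GB = 1,000,000,000,000 bytes
1 GiB = 2^30 bytes = 1,073,741,824 bytes
1,000,000,000,000 / 1,073,741,824 = 931.32 GiB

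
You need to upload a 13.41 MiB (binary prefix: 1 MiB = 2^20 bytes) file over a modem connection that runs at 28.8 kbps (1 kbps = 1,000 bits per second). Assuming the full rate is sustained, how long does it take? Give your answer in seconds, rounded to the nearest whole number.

13.41 MiB = 14,061,404.16 bytes = 112,491,233.28 bits
28.8 kbps = 28,800 bits/s
time = 112,491,233.28 / 28,800 = 3,906 s

3,906 seconds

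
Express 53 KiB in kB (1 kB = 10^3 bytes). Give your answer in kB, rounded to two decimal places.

54.27 kB

53 KiB = 53 × 2^10 bytes = 54,272 bytes
1 kB = 1,000 bytes
54,272 / 1,000 = 54.27 kB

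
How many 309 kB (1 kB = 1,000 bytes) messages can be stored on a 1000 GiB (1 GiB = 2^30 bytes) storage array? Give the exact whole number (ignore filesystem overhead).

Capacity: 1000 GiB = 1,073,741,824,000 bytes
Per item: 309 kB = 309,000 bytes
⌊1,073,741,824,000 / 309,000⌋ = 3,474,892

3,474,892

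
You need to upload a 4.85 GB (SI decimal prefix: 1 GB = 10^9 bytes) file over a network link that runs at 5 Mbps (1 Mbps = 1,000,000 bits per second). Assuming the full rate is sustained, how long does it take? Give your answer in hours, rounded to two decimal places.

4.85 GB = 4,850,000,000 bytes = 38,800,000,000 bits
5 Mbps = 5,000,000 bits/s
time = 38,800,000,000 / 5,000,000 = 7,760.0000 s
7,760.0000 s / 3600 = 2.16 hours

2.16 hours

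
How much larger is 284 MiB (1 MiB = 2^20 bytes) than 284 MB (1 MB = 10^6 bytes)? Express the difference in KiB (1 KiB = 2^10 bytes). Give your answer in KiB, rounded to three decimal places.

13,472.250 KiB

284 MiB = 284 × 1,048,576 = 297,795,584 bytes
284 MB = 284 × 1,000,000 = 284,000,000 bytes
difference = 13,795,584 bytes
13,795,584 / 1,024 = 13,472.250 KiB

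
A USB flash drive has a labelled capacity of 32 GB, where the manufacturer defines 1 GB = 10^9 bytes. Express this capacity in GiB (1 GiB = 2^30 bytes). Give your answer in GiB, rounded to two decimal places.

29.80 GiB

32 GB × 1,000,000,000 bytes/GB = 32,000,000,000 bytes
1 GiB = 2^30 bytes = 1,073,741,824 bytes
32,000,000,000 / 1,073,741,824 = 29.80 GiB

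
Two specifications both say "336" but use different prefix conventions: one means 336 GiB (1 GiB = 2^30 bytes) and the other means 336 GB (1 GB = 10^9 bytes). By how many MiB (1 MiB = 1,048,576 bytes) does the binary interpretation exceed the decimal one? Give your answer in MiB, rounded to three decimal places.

23,629.430 MiB

336 GiB = 336 × 1,073,741,824 = 360,777,252,864 bytes
336 GB = 336 × 1,000,000,000 = 336,000,000,000 bytes
difference = 24,777,252,864 bytes
24,777,252,864 / 1,048,576 = 23,629.430 MiB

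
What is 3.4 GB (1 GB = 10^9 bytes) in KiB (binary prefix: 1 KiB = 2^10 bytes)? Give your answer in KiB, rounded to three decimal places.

3,320,312.500 KiB

3.4 GB = 3.4 × 10^9 bytes = 3,400,000,000 bytes
1 KiB = 1,024 bytes
3,400,000,000 / 1,024 = 3,320,312.500 KiB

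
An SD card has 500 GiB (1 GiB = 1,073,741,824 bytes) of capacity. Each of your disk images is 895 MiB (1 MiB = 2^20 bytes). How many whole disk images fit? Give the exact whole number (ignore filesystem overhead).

Capacity: 500 GiB = 536,870,912,000 bytes
Per item: 895 MiB = 938,475,520 bytes
⌊536,870,912,000 / 938,475,520⌋ = 572

572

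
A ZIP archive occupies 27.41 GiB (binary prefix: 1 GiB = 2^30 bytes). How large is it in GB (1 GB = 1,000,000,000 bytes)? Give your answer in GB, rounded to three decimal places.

27.41 GiB = 27.41 × 2^30 bytes = 29,431,263,395.84 bytes
1 GB = 10^9 bytes = 1,000,000,000 bytes
29,431,263,395.84 / 1,000,000,000 = 29.431 GB

29.431 GB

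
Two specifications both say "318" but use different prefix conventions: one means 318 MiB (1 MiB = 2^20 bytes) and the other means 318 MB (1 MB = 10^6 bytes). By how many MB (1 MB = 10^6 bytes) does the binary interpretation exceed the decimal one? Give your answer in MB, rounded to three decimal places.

318 MiB = 318 × 1,048,576 = 333,447,168 bytes
318 MB = 318 × 1,000,000 = 318,000,000 bytes
difference = 15,447,168 bytes
15,447,168 / 1,000,000 = 15.447 MB

15.447 MB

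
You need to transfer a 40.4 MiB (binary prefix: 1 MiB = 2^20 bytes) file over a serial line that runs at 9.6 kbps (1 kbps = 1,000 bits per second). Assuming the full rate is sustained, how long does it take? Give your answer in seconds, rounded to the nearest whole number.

40.4 MiB = 42,362,470.4 bytes = 338,899,763.2 bits
9.6 kbps = 9,600 bits/s
time = 338,899,763.2 / 9,600 = 35,302 s

35,302 seconds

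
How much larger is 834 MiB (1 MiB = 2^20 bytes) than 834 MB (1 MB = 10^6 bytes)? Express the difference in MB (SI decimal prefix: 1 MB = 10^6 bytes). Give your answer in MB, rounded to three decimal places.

834 MiB = 834 × 1,048,576 = 874,512,384 bytes
834 MB = 834 × 1,000,000 = 834,000,000 bytes
difference = 40,512,384 bytes
40,512,384 / 1,000,000 = 40.512 MB

40.512 MB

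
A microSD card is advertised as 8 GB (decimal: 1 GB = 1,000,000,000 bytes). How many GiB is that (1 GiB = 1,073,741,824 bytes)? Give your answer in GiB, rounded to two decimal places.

7.45 GiB

8 GB = 8 × 10^9 bytes = 8,000,000,000 bytes
1 GiB = 2^30 bytes = 1,073,741,824 bytes
8,000,000,000 / 1,073,741,824 = 7.45 GiB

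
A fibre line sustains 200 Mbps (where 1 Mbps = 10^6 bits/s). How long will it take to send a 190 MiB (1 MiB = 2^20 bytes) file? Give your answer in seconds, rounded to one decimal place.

8.0 seconds

190 MiB = 199,229,440 bytes = 1,593,835,520 bits
200 Mbps = 200,000,000 bits/s
time = 1,593,835,520 / 200,000,000 = 8.0 s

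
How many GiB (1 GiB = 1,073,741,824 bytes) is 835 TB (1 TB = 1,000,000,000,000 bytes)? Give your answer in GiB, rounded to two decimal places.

777,654.35 GiB

835 TB = 835 × 10^12 bytes = 835,000,000,000,000 bytes
1 GiB = 2^30 bytes = 1,073,741,824 bytes
835,000,000,000,000 / 1,073,741,824 = 777,654.35 GiB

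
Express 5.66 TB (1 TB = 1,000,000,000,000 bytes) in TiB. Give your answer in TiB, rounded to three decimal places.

5.148 TiB

5.66 TB = 5.66 × 10^12 bytes = 5,660,000,000,000 bytes
1 TiB = 2^40 bytes = 1,099,511,627,776 bytes
5,660,000,000,000 / 1,099,511,627,776 = 5.148 TiB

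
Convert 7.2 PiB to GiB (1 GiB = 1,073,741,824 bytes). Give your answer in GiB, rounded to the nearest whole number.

7,549,747 GiB

7.2 PiB × 1,125,899,906,842,624 bytes/PiB = 8,106,479,329,266,892.8 bytes
1 GiB = 2^30 bytes = 1,073,741,824 bytes
8,106,479,329,266,892.8 / 1,073,741,824 = 7,549,747 GiB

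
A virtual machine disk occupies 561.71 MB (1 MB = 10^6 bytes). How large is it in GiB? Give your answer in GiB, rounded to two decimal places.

0.52 GiB

561.71 MB = 561.71 × 10^6 bytes = 561,710,000 bytes
1 GiB = 2^30 bytes = 1,073,741,824 bytes
561,710,000 / 1,073,741,824 = 0.52 GiB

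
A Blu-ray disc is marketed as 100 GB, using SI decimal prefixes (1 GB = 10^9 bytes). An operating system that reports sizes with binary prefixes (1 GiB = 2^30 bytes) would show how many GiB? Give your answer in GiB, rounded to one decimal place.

100 GB × 1,000,000,000 bytes/GB = 100,000,000,000 bytes
1 GiB = 1,073,741,824 bytes
100,000,000,000 / 1,073,741,824 = 93.1 GiB

93.1 GiB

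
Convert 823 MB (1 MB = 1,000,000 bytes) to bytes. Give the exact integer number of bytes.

823,000,000 bytes

823 × 1,000,000 = 823,000,000 bytes  (1 MB = 10^6 bytes)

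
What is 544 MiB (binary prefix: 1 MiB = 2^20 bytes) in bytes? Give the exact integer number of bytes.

544 × 1,048,576 = 570,425,344 bytes  (1 MiB = 2^20 bytes)

570,425,344 bytes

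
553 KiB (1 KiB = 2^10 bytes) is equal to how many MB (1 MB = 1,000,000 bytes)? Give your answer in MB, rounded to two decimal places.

553 KiB × 1,024 bytes/KiB = 566,272 bytes
1 MB = 10^6 bytes = 1,000,000 bytes
566,272 / 1,000,000 = 0.57 MB

0.57 MB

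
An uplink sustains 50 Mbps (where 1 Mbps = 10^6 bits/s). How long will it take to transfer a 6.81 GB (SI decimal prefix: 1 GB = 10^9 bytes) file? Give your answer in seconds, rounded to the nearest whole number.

6.81 GB = 6,810,000,000 bytes = 54,480,000,000 bits
50 Mbps = 50,000,000 bits/s
time = 54,480,000,000 / 50,000,000 = 1,090 s

1,090 seconds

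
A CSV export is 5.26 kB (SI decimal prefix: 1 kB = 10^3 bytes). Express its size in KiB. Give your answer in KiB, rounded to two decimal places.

5.26 kB = 5.26 × 10^3 bytes = 5,260 bytes
1 KiB = 2^10 bytes = 1,024 bytes
5,260 / 1,024 = 5.14 KiB

5.14 KiB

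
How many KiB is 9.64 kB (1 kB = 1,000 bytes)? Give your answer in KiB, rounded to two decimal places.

9.64 kB × 1,000 bytes/kB = 9,640 bytes
1 KiB = 2^10 bytes = 1,024 bytes
9,640 / 1,024 = 9.41 KiB

9.41 KiB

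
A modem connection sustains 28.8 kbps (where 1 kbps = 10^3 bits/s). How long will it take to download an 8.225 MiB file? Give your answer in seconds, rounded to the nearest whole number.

2,396 seconds

8.225 MiB = 8,624,537.6 bytes = 68,996,300.8 bits
28.8 kbps = 28,800 bits/s
time = 68,996,300.8 / 28,800 = 2,396 s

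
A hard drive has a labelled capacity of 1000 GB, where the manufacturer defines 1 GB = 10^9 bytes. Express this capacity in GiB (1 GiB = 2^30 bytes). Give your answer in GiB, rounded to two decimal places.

1000 GB × 1,000,000,000 bytes/GB = 1,000,000,000,000 bytes
1 GiB = 1,073,741,824 bytes
1,000,000,000,000 / 1,073,741,824 = 931.32 GiB

931.32 GiB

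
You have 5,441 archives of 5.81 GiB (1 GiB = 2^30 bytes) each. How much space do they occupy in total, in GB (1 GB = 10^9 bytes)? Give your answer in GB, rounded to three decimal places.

33,943.352 GB

Total = 5,441 × 5.81 GiB = 31612.21 GiB
= 31612.21 × 1,073,741,824 bytes = 33,943,352,026,071.04 bytes
1 GB = 1,000,000,000 bytes
33,943,352,026,071.04 / 1,000,000,000 = 33,943.352 GB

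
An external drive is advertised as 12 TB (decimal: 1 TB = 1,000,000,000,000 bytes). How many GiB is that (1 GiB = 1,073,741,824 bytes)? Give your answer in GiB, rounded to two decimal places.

11,175.87 GiB

12 TB × 1,000,000,000,000 bytes/TB = 12,000,000,000,000 bytes
1 GiB = 2^30 bytes = 1,073,741,824 bytes
12,000,000,000,000 / 1,073,741,824 = 11,175.87 GiB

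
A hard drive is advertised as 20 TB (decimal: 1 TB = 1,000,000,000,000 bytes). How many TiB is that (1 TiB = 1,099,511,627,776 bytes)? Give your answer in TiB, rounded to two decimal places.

18.19 TiB

20 TB = 20 × 10^12 bytes = 20,000,000,000,000 bytes
1 TiB = 2^40 bytes = 1,099,511,627,776 bytes
20,000,000,000,000 / 1,099,511,627,776 = 18.19 TiB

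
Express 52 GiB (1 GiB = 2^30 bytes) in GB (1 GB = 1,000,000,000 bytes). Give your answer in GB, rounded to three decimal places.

52 GiB = 52 × 2^30 bytes = 55,834,574,848 bytes
1 GB = 1,000,000,000 bytes
55,834,574,848 / 1,000,000,000 = 55.835 GB

55.835 GB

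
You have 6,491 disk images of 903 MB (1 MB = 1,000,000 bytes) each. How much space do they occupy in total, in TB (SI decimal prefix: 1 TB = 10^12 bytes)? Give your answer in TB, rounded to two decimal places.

5.86 TB

Total = 6,491 × 903 MB = 5,861,373 MB
= 5,861,373 × 1,000,000 bytes = 5,861,373,000,000 bytes
1 TB = 1,000,000,000,000 bytes
5,861,373,000,000 / 1,000,000,000,000 = 5.86 TB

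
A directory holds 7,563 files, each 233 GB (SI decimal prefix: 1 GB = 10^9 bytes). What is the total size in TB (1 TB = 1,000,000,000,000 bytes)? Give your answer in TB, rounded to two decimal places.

1,762.18 TB

Total = 7,563 × 233 GB = 1,762,179 GB
= 1,762,179 × 1,000,000,000 bytes = 1,762,179,000,000,000 bytes
1 TB = 1,000,000,000,000 bytes
1,762,179,000,000,000 / 1,000,000,000,000 = 1,762.18 TB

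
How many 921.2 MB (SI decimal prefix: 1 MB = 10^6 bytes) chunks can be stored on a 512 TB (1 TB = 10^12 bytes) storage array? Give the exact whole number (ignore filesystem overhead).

555,796

Capacity: 512 TB = 512,000,000,000,000 bytes
Per item: 921.2 MB = 921,200,000 bytes
⌊512,000,000,000,000 / 921,200,000⌋ = 555,796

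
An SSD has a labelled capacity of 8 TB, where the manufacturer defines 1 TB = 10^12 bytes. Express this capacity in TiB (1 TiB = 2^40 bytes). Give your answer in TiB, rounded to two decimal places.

8 TB = 8 × 10^12 bytes = 8,000,000,000,000 bytes
1 TiB = 1,099,511,627,776 bytes
8,000,000,000,000 / 1,099,511,627,776 = 7.28 TiB

7.28 TiB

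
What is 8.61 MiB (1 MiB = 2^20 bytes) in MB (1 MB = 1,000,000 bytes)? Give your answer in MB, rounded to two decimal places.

9.03 MB

8.61 MiB × 1,048,576 bytes/MiB = 9,028,239.36 bytes
1 MB = 10^6 bytes = 1,000,000 bytes
9,028,239.36 / 1,000,000 = 9.03 MB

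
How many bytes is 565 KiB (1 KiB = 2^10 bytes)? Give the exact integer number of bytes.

578,560 bytes

565 × 1,024 = 578,560 bytes  (1 KiB = 2^10 bytes)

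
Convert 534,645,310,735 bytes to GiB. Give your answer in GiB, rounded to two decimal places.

534,645,310,735 bytes given.
1 GiB = 1,073,741,824 bytes
534,645,310,735 / 1,073,741,824 = 497.93 GiB

497.93 GiB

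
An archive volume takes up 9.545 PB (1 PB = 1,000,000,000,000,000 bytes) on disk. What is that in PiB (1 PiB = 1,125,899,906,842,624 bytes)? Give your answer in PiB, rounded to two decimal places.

9.545 PB × 1,000,000,000,000,000 bytes/PB = 9,545,000,000,000,000 bytes
1 PiB = 1,125,899,906,842,624 bytes
9,545,000,000,000,000 / 1,125,899,906,842,624 = 8.48 PiB

8.48 PiB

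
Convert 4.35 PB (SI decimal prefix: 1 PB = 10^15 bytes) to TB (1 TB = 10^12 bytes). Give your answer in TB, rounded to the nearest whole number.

4,350 TB

4.35 PB × 1,000,000,000,000,000 bytes/PB = 4,350,000,000,000,000 bytes
1 TB = 10^12 bytes = 1,000,000,000,000 bytes
4,350,000,000,000,000 / 1,000,000,000,000 = 4,350 TB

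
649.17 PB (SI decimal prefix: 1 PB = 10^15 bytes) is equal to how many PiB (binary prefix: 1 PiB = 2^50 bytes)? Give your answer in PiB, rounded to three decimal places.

576.579 PiB

649.17 PB × 1,000,000,000,000,000 bytes/PB = 649,170,000,000,000,000 bytes
1 PiB = 1,125,899,906,842,624 bytes
649,170,000,000,000,000 / 1,125,899,906,842,624 = 576.579 PiB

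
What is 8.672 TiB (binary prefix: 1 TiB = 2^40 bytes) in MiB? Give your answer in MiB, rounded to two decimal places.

9,093,251.07 MiB

8.672 TiB = 8.672 × 2^40 bytes = 9,534,964,836,073.472 bytes
1 MiB = 2^20 bytes = 1,048,576 bytes
9,534,964,836,073.472 / 1,048,576 = 9,093,251.07 MiB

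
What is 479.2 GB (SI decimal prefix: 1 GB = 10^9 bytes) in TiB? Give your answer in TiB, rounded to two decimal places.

0.44 TiB

479.2 GB = 479.2 × 10^9 bytes = 479,200,000,000 bytes
1 TiB = 1,099,511,627,776 bytes
479,200,000,000 / 1,099,511,627,776 = 0.44 TiB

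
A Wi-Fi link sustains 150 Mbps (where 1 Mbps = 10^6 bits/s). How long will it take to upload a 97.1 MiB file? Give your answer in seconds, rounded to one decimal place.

97.1 MiB = 101,816,729.6 bytes = 814,533,836.8 bits
150 Mbps = 150,000,000 bits/s
time = 814,533,836.8 / 150,000,000 = 5.4 s

5.4 seconds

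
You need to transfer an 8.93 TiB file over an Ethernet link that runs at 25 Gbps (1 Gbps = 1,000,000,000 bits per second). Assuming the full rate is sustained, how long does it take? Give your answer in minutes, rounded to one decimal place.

8.93 TiB = 9,818,638,836,039.68 bytes = 78,549,110,688,317.44 bits
25 Gbps = 25,000,000,000 bits/s
time = 78,549,110,688,317.44 / 25,000,000,000 = 3,141.96 s
3,141.96 s / 60 = 52.4 minutes

52.4 minutes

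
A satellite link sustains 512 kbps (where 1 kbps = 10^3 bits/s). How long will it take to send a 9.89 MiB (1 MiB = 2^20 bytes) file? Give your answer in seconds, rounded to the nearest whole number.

9.89 MiB = 10,370,416.64 bytes = 82,963,333.12 bits
512 kbps = 512,000 bits/s
time = 82,963,333.12 / 512,000 = 162 s

162 seconds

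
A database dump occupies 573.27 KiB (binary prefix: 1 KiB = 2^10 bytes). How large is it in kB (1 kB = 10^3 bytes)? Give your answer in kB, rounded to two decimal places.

587.03 kB

573.27 KiB = 573.27 × 2^10 bytes = 587,028.48 bytes
1 kB = 1,000 bytes
587,028.48 / 1,000 = 587.03 kB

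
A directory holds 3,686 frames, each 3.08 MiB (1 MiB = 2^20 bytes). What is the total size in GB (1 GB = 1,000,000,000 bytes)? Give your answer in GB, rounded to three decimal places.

Total = 3,686 × 3.08 MiB = 11352.88 MiB
= 11352.88 × 1,048,576 bytes = 11,904,357,498.88 bytes
1 GB = 1,000,000,000 bytes
11,904,357,498.88 / 1,000,000,000 = 11.904 GB

11.904 GB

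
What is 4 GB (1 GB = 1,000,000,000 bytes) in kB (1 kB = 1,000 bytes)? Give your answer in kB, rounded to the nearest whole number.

4 GB × 1,000,000,000 bytes/GB = 4,000,000,000 bytes
1 kB = 10^3 bytes = 1,000 bytes
4,000,000,000 / 1,000 = 4,000,000 kB

4,000,000 kB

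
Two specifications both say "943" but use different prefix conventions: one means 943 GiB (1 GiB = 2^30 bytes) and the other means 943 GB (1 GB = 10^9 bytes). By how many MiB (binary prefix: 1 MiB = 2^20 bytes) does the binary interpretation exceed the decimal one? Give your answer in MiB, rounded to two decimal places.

66,317.12 MiB

943 GiB = 943 × 1,073,741,824 = 1,012,538,540,032 bytes
943 GB = 943 × 1,000,000,000 = 943,000,000,000 bytes
difference = 69,538,540,032 bytes
69,538,540,032 / 1,048,576 = 66,317.12 MiB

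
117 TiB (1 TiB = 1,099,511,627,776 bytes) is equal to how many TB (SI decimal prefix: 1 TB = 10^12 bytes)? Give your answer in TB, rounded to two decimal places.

128.64 TB

117 TiB × 1,099,511,627,776 bytes/TiB = 128,642,860,449,792 bytes
1 TB = 10^12 bytes = 1,000,000,000,000 bytes
128,642,860,449,792 / 1,000,000,000,000 = 128.64 TB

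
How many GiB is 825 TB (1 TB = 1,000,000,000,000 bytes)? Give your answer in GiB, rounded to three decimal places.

825 TB × 1,000,000,000,000 bytes/TB = 825,000,000,000,000 bytes
1 GiB = 1,073,741,824 bytes
825,000,000,000,000 / 1,073,741,824 = 768,341.124 GiB

768,341.124 GiB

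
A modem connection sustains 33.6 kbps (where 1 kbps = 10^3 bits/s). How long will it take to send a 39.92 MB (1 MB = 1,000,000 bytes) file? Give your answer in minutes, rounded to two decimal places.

158.41 minutes

39.92 MB = 39,920,000 bytes = 319,360,000 bits
33.6 kbps = 33,600 bits/s
time = 319,360,000 / 33,600 = 9,504.762 s
9,504.762 s / 60 = 158.41 minutes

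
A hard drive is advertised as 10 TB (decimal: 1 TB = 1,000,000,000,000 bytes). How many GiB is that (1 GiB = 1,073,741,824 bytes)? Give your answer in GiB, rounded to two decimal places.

10 TB = 10 × 10^12 bytes = 10,000,000,000,000 bytes
1 GiB = 1,073,741,824 bytes
10,000,000,000,000 / 1,073,741,824 = 9,313.23 GiB

9,313.23 GiB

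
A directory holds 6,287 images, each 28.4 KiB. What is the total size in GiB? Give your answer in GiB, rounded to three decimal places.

Total = 6,287 × 28.4 KiB = 178550.8 KiB
= 178550.8 × 1,024 bytes = 182,836,019.2 bytes
1 GiB = 1,073,741,824 bytes
182,836,019.2 / 1,073,741,824 = 0.170 GiB

0.170 GiB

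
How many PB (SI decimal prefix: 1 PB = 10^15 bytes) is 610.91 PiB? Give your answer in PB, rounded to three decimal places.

610.91 PiB × 1,125,899,906,842,624 bytes/PiB = 687,823,512,089,227,427.84 bytes
1 PB = 10^15 bytes = 1,000,000,000,000,000 bytes
687,823,512,089,227,427.84 / 1,000,000,000,000,000 = 687.824 PB

687.824 PB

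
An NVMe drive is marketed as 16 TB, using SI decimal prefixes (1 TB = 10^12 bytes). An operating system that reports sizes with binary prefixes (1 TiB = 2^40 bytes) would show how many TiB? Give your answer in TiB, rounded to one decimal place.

14.6 TiB

16 TB = 16 × 10^12 bytes = 16,000,000,000,000 bytes
1 TiB = 2^40 bytes = 1,099,511,627,776 bytes
16,000,000,000,000 / 1,099,511,627,776 = 14.6 TiB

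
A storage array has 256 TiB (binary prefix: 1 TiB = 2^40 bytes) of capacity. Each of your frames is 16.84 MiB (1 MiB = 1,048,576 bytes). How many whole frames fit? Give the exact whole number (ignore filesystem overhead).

Capacity: 256 TiB = 281,474,976,710,656 bytes
Per item: 16.84 MiB = 17,658,019.84 bytes
⌊281,474,976,710,656 / 17,658,019.84⌋ = 15,940,347

15,940,347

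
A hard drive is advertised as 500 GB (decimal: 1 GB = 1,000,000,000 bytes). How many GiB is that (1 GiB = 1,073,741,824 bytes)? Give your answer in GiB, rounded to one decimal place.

500 GB × 1,000,000,000 bytes/GB = 500,000,000,000 bytes
1 GiB = 2^30 bytes = 1,073,741,824 bytes
500,000,000,000 / 1,073,741,824 = 465.7 GiB

465.7 GiB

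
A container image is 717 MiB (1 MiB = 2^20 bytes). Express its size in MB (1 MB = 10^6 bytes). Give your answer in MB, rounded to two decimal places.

751.83 MB

717 MiB = 717 × 2^20 bytes = 751,828,992 bytes
1 MB = 1,000,000 bytes
751,828,992 / 1,000,000 = 751.83 MB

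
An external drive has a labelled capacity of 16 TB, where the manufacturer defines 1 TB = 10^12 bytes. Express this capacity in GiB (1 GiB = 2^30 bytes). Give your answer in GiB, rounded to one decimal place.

14,901.2 GiB

16 TB = 16 × 10^12 bytes = 16,000,000,000,000 bytes
1 GiB = 2^30 bytes = 1,073,741,824 bytes
16,000,000,000,000 / 1,073,741,824 = 14,901.2 GiB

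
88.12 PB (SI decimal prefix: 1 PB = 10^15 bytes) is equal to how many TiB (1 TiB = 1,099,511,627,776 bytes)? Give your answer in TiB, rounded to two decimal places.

88.12 PB = 88.12 × 10^15 bytes = 88,120,000,000,000,000 bytes
1 TiB = 2^40 bytes = 1,099,511,627,776 bytes
88,120,000,000,000,000 / 1,099,511,627,776 = 80,144.67 TiB

80,144.67 TiB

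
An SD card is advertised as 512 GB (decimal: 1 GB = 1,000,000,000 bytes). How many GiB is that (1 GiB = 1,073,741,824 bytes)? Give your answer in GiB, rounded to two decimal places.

476.84 GiB

512 GB = 512 × 10^9 bytes = 512,000,000,000 bytes
1 GiB = 1,073,741,824 bytes
512,000,000,000 / 1,073,741,824 = 476.84 GiB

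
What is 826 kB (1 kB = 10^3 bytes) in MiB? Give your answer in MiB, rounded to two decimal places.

0.79 MiB

826 kB × 1,000 bytes/kB = 826,000 bytes
1 MiB = 2^20 bytes = 1,048,576 bytes
826,000 / 1,048,576 = 0.79 MiB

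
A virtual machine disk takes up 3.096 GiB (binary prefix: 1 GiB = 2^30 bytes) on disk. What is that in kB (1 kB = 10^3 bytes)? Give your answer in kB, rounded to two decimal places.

3,324,304.69 kB

3.096 GiB = 3.096 × 2^30 bytes = 3,324,304,687.104 bytes
1 kB = 10^3 bytes = 1,000 bytes
3,324,304,687.104 / 1,000 = 3,324,304.69 kB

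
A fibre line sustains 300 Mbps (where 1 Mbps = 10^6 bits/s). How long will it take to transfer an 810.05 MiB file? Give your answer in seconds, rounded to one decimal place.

22.7 seconds

810.05 MiB = 849,398,988.8 bytes = 6,795,191,910.4 bits
300 Mbps = 300,000,000 bits/s
time = 6,795,191,910.4 / 300,000,000 = 22.7 s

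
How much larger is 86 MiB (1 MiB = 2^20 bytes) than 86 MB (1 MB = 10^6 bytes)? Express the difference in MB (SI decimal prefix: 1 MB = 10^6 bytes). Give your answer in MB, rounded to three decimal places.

4.178 MB

86 MiB = 86 × 1,048,576 = 90,177,536 bytes
86 MB = 86 × 1,000,000 = 86,000,000 bytes
difference = 4,177,536 bytes
4,177,536 / 1,000,000 = 4.178 MB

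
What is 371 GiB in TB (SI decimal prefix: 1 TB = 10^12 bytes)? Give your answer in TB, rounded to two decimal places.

371 GiB = 371 × 2^30 bytes = 398,358,216,704 bytes
1 TB = 1,000,000,000,000 bytes
398,358,216,704 / 1,000,000,000,000 = 0.40 TB

0.40 TB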